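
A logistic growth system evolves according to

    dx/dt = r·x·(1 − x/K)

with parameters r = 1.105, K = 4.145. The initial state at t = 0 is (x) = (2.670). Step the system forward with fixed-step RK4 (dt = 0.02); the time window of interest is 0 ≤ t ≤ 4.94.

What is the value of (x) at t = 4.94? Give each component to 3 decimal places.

t=0.000: state=(2.670)
step 1 (dt=0.02): k1=(1.050), k2=(1.047), k3=(1.047), k4=(1.043); state += dt/6·(k1+2k2+2k3+k4)
t=0.020: state=(2.691)
t=0.040: state=(2.712)
t=0.060: state=(2.732)
continuing one RK4 step at a time; state shown every 10 steps (Δt=0.2):
t=0.200: state=(2.873)
t=0.400: state=(3.059)
t=0.600: state=(3.227)
t=0.800: state=(3.375)
t=1.000: state=(3.504)
t=1.200: state=(3.615)
t=1.400: state=(3.709)
t=1.600: state=(3.788)
t=1.800: state=(3.854)
t=2.000: state=(3.908)
t=2.200: state=(3.953)
t=2.400: state=(3.990)
t=2.600: state=(4.019)
t=2.800: state=(4.044)
t=3.000: state=(4.063)
t=3.200: state=(4.079)
t=3.400: state=(4.092)
t=3.600: state=(4.103)
t=3.800: state=(4.111)
t=4.000: state=(4.118)
t=4.200: state=(4.123)
t=4.400: state=(4.127)
t=4.600: state=(4.131)
t=4.800: state=(4.134)
t=4.940: state=(4.135)

(x) = (4.135)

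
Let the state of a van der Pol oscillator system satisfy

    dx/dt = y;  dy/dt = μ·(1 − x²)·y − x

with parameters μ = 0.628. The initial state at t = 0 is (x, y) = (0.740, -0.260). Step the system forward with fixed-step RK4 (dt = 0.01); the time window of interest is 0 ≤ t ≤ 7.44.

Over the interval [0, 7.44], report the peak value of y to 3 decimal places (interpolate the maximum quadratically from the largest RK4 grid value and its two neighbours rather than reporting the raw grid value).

max y = 2.039

t=0.000: state=(0.740, -0.260)
step 1 (dt=0.01): k1=(-0.260, -0.814), k2=(-0.264, -0.814), k3=(-0.264, -0.814), k4=(-0.268, -0.814); state += dt/6·(k1+2k2+2k3+k4)
t=0.010: state=(0.737, -0.268)
t=0.020: state=(0.735, -0.276)
t=0.030: state=(0.732, -0.284)
continuing one RK4 step at a time; state shown every 25 steps (Δt=0.25):
t=0.250: state=(0.650, -0.464)
t=0.500: state=(0.508, -0.669)
t=0.750: state=(0.315, -0.873)
t=1.000: state=(0.072, -1.069)
t=1.250: state=(-0.216, -1.230)
t=1.500: state=(-0.536, -1.307)
t=1.750: state=(-0.858, -1.235)
t=2.000: state=(-1.138, -0.984)
t=2.250: state=(-1.339, -0.604)
t=2.500: state=(-1.438, -0.197)
t=2.750: state=(-1.441, 0.166)
t=3.000: state=(-1.360, 0.469)
t=3.250: state=(-1.210, 0.730)
t=3.500: state=(-0.996, 0.978)
t=3.750: state=(-0.720, 1.238)
t=4.000: state=(-0.375, 1.526)
t=4.250: state=(0.044, 1.821)
t=4.500: state=(0.529, 2.024)
t=4.750: state=(1.033, 1.945)
t=5.000: state=(1.467, 1.472)
t=5.250: state=(1.750, 0.783)
t=5.500: state=(1.865, 0.164)
t=5.750: state=(1.848, -0.276)
t=6.000: state=(1.739, -0.574)
t=6.250: state=(1.567, -0.801)
t=6.500: state=(1.341, -1.007)
t=6.750: state=(1.062, -1.229)
t=7.000: state=(0.722, -1.495)
t=7.250: state=(0.310, -1.812)
t=7.440: state=(-0.058, -2.062)
largest grid value and its neighbours: y(4.570)=2.03904, y(4.580)=2.03909, y(4.590)=2.03858
parabola through these three points peaks at t≈4.576 with y≈2.03914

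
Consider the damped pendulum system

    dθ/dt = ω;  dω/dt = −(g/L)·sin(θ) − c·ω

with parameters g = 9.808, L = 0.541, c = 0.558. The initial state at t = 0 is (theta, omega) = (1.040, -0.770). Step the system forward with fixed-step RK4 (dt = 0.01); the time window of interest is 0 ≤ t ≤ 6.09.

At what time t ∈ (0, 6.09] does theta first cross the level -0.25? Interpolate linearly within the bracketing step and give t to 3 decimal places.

t=0.000: state=(1.040, -0.770)
step 1 (dt=0.01): k1=(-0.770, -15.205), k2=(-0.846, -15.127), k3=(-0.846, -15.124), k4=(-0.921, -15.043); state += dt/6·(k1+2k2+2k3+k4)
t=0.010: state=(1.032, -0.921)
t=0.020: state=(1.022, -1.071)
t=0.030: state=(1.010, -1.219)
continuing one RK4 step at a time; state shown every 20 steps (Δt=0.2):
t=0.200: state=(0.613, -3.279)
t=0.400: state=(-0.132, -3.733)
t=0.430: state=(-0.242, -3.570)
next step: t=0.440: state=(-0.277, -3.504) — theta has crossed -0.25
linear interpolation between t=0.430 (-0.24207) and t=0.440 (-0.27744) → t≈0.432

t = 0.432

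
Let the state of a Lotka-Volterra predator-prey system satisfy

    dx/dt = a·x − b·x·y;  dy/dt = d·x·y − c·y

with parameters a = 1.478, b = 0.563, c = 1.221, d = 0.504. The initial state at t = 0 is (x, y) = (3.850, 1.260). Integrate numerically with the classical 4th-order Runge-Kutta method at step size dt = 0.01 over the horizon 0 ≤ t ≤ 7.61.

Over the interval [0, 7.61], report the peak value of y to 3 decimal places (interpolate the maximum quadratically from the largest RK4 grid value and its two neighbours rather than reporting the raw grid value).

t=0.000: state=(3.850, 1.260)
step 1 (dt=0.01): k1=(2.959, 0.906), k2=(2.961, 0.919), k3=(2.961, 0.919), k4=(2.962, 0.932); state += dt/6·(k1+2k2+2k3+k4)
t=0.010: state=(3.880, 1.269)
t=0.020: state=(3.909, 1.279)
t=0.030: state=(3.939, 1.288)
continuing one RK4 step at a time; state shown every 25 steps (Δt=0.25):
t=0.250: state=(4.573, 1.580)
t=0.500: state=(5.107, 2.149)
t=0.750: state=(5.148, 3.043)
t=1.000: state=(4.494, 4.146)
t=1.250: state=(3.390, 5.030)
t=1.500: state=(2.351, 5.307)
t=1.750: state=(1.638, 5.011)
t=2.000: state=(1.219, 4.409)
t=2.250: state=(0.995, 3.729)
t=2.500: state=(0.891, 3.092)
t=2.750: state=(0.868, 2.544)
t=3.000: state=(0.908, 2.095)
t=3.250: state=(1.004, 1.741)
t=3.500: state=(1.160, 1.469)
t=3.750: state=(1.385, 1.270)
t=4.000: state=(1.693, 1.135)
t=4.250: state=(2.101, 1.061)
t=4.500: state=(2.622, 1.052)
t=4.750: state=(3.260, 1.121)
t=5.000: state=(3.983, 1.303)
t=5.250: state=(4.690, 1.661)
t=5.500: state=(5.160, 2.286)
t=5.750: state=(5.081, 3.234)
t=6.000: state=(4.314, 4.336)
t=6.250: state=(3.186, 5.129)
t=6.500: state=(2.198, 5.289)
t=6.750: state=(1.543, 4.917)
t=7.000: state=(1.167, 4.288)
t=7.250: state=(0.969, 3.610)
t=7.500: state=(0.882, 2.986)
t=7.610: state=(0.869, 2.741)
largest grid value and its neighbours: y(1.470)=5.30852, y(1.480)=5.30904, y(1.490)=5.30858
parabola through these three points peaks at t≈1.480 with y≈5.30904

max y = 5.309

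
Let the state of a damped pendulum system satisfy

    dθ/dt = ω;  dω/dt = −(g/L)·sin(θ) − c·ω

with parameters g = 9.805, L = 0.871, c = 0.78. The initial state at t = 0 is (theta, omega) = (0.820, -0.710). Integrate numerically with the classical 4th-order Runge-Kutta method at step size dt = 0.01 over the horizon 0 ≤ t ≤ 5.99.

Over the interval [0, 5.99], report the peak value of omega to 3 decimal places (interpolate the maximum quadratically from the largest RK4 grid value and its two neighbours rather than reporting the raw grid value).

t=0.000: state=(0.820, -0.710)
step 1 (dt=0.01): k1=(-0.710, -7.677), k2=(-0.748, -7.620), k3=(-0.748, -7.618), k4=(-0.786, -7.560); state += dt/6·(k1+2k2+2k3+k4)
t=0.010: state=(0.813, -0.786)
t=0.020: state=(0.804, -0.861)
t=0.030: state=(0.795, -0.935)
continuing one RK4 step at a time; state shown every 20 steps (Δt=0.2):
t=0.200: state=(0.543, -1.944)
t=0.400: state=(0.100, -2.318)
t=0.600: state=(-0.318, -1.727)
t=0.800: state=(-0.552, -0.558)
t=1.000: state=(-0.540, 0.639)
t=1.200: state=(-0.323, 1.437)
t=1.400: state=(-0.010, 1.569)
t=1.600: state=(0.261, 1.057)
t=1.800: state=(0.390, 0.207)
t=2.000: state=(0.347, -0.599)
t=2.200: state=(0.174, -1.060)
t=2.400: state=(-0.044, -1.035)
t=2.600: state=(-0.212, -0.600)
t=2.800: state=(-0.272, 0.009)
t=3.000: state=(-0.215, 0.527)
t=3.200: state=(-0.081, 0.762)
t=3.400: state=(0.067, 0.658)
t=3.600: state=(0.166, 0.306)
t=3.800: state=(0.185, -0.116)
t=4.000: state=(0.127, -0.432)
t=4.200: state=(0.027, -0.530)
t=4.400: state=(-0.070, -0.401)
t=4.600: state=(-0.124, -0.130)
t=4.800: state=(-0.121, 0.154)
t=5.000: state=(-0.070, 0.335)
t=5.200: state=(0.002, 0.356)
t=5.400: state=(0.063, 0.231)
t=5.600: state=(0.089, 0.032)
t=5.800: state=(0.076, -0.152)
t=5.990: state=(0.037, -0.246)
largest grid value and its neighbours: omega(1.330)=1.60455, omega(1.340)=1.60481, omega(1.350)=1.60329
parabola through these three points peaks at t≈1.336 with omega≈1.60493

max omega = 1.605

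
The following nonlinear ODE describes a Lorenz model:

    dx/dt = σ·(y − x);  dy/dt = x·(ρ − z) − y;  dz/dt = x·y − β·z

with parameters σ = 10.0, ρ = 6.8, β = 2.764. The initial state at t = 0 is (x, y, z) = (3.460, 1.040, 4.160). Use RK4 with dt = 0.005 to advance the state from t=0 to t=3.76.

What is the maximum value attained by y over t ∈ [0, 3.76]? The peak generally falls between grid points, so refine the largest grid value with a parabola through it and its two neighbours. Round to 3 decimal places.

t=0.000: state=(3.460, 1.040, 4.160)
step 1 (dt=0.005): k1=(-24.200, 8.094, -7.900), k2=(-23.393, 7.982, -7.839), k3=(-23.416, 7.987, -7.839), k4=(-22.630, 7.876, -7.780); state += dt/6·(k1+2k2+2k3+k4)
t=0.005: state=(3.343, 1.080, 4.121)
t=0.010: state=(3.234, 1.119, 4.082)
t=0.015: state=(3.131, 1.157, 4.044)
continuing one RK4 step at a time; state shown every 40 steps (Δt=0.2):
t=0.200: state=(2.074, 2.241, 2.992)
t=0.400: state=(2.960, 3.608, 2.860)
t=0.600: state=(4.440, 5.178, 4.267)
t=0.800: state=(5.332, 5.353, 6.695)
t=1.000: state=(4.567, 3.942, 7.426)
t=1.200: state=(3.484, 3.116, 6.337)
t=1.400: state=(3.164, 3.192, 5.191)
t=1.600: state=(3.487, 3.753, 4.751)
t=1.800: state=(4.089, 4.381, 5.147)
t=2.000: state=(4.479, 4.543, 5.979)
t=2.200: state=(4.333, 4.152, 6.413)
t=2.400: state=(3.931, 3.752, 6.164)
t=2.600: state=(3.712, 3.679, 5.689)
t=2.800: state=(3.781, 3.871, 5.433)
t=3.000: state=(4.004, 4.117, 5.530)
t=3.200: state=(4.167, 4.205, 5.821)
t=3.400: state=(4.147, 4.095, 6.013)
t=3.600: state=(4.009, 3.939, 5.967)
t=3.760: state=(3.920, 3.883, 5.831)
largest grid value and its neighbours: y(0.710)=5.55859, y(0.715)=5.55984, y(0.720)=5.55956
parabola through these three points peaks at t≈0.717 with y≈5.55992

max y = 5.560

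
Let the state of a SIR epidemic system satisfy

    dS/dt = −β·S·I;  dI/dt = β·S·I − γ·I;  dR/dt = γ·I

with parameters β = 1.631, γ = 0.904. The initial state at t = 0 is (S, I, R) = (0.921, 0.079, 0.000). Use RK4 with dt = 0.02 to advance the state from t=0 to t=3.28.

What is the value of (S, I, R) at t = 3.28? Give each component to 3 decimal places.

t=0.000: state=(0.921, 0.079, 0.000)
step 1 (dt=0.02): k1=(-0.119, 0.047, 0.071), k2=(-0.119, 0.047, 0.072), k3=(-0.119, 0.047, 0.072), k4=(-0.120, 0.048, 0.072); state += dt/6·(k1+2k2+2k3+k4)
t=0.020: state=(0.919, 0.080, 0.001)
t=0.040: state=(0.916, 0.081, 0.003)
t=0.060: state=(0.914, 0.082, 0.004)
continuing one RK4 step at a time; state shown every 10 steps (Δt=0.2):
t=0.200: state=(0.896, 0.089, 0.015)
t=0.400: state=(0.869, 0.099, 0.032)
t=0.600: state=(0.840, 0.109, 0.051)
t=0.800: state=(0.810, 0.119, 0.071)
t=1.000: state=(0.778, 0.129, 0.094)
t=1.200: state=(0.744, 0.138, 0.118)
t=1.400: state=(0.711, 0.146, 0.144)
t=1.600: state=(0.677, 0.152, 0.170)
t=1.800: state=(0.644, 0.158, 0.199)
t=2.000: state=(0.611, 0.162, 0.227)
t=2.200: state=(0.579, 0.164, 0.257)
t=2.400: state=(0.549, 0.164, 0.287)
t=2.600: state=(0.521, 0.163, 0.316)
t=2.800: state=(0.494, 0.161, 0.345)
t=3.000: state=(0.469, 0.157, 0.374)
t=3.200: state=(0.446, 0.152, 0.402)
t=3.280: state=(0.437, 0.150, 0.413)

(S, I, R) = (0.437, 0.150, 0.413)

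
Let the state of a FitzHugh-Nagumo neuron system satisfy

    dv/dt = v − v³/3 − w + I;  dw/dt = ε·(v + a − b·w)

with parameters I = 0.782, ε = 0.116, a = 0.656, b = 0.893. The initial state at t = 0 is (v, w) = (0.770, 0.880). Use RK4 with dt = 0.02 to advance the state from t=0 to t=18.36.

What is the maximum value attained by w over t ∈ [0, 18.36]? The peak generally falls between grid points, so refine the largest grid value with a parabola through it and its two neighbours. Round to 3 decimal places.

max w = 1.605

t=0.000: state=(0.770, 0.880)
step 1 (dt=0.02): k1=(0.520, 0.074), k2=(0.521, 0.075), k3=(0.521, 0.075), k4=(0.522, 0.075); state += dt/6·(k1+2k2+2k3+k4)
t=0.020: state=(0.780, 0.881)
t=0.040: state=(0.791, 0.883)
t=0.060: state=(0.801, 0.885)
continuing one RK4 step at a time; state shown every 50 steps (Δt=1):
t=1.000: state=(1.270, 0.980)
t=2.000: state=(1.483, 1.111)
t=3.000: state=(1.477, 1.238)
t=4.000: state=(1.405, 1.347)
t=5.000: state=(1.314, 1.437)
t=6.000: state=(1.212, 1.507)
t=7.000: state=(1.100, 1.558)
t=8.000: state=(0.969, 1.591)
t=9.000: state=(0.804, 1.605)
t=10.000: state=(0.563, 1.596)
t=11.000: state=(0.111, 1.551)
t=12.000: state=(-0.898, 1.433)
t=13.000: state=(-1.789, 1.205)
t=14.000: state=(-1.841, 0.955)
t=15.000: state=(-1.755, 0.735)
t=16.000: state=(-1.659, 0.547)
t=17.000: state=(-1.560, 0.388)
t=18.000: state=(-1.459, 0.256)
t=18.360: state=(-1.422, 0.215)
largest grid value and its neighbours: w(9.120)=1.60520, w(9.140)=1.60520, w(9.160)=1.60520
parabola through these three points peaks at t≈9.137 with w≈1.60520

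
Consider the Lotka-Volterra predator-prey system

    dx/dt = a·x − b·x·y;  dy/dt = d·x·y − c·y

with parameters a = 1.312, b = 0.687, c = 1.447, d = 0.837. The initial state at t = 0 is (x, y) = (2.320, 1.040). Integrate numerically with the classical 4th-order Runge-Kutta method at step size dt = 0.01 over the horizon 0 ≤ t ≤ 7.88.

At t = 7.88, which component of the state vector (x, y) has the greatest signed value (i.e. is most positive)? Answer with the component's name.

t=0.000: state=(2.320, 1.040)
step 1 (dt=0.01): k1=(1.386, 0.515), k2=(1.386, 0.522), k3=(1.386, 0.522), k4=(1.386, 0.529); state += dt/6·(k1+2k2+2k3+k4)
t=0.010: state=(2.334, 1.045)
t=0.020: state=(2.348, 1.051)
t=0.030: state=(2.362, 1.056)
continuing one RK4 step at a time; state shown every 50 steps (Δt=0.5):
t=0.500: state=(2.919, 1.526)
t=1.000: state=(2.828, 2.554)
t=1.500: state=(1.913, 3.381)
t=2.000: state=(1.182, 3.079)
t=2.500: state=(0.905, 2.283)
t=3.000: state=(0.901, 1.604)
t=3.500: state=(1.085, 1.172)
t=4.000: state=(1.458, 0.961)
t=4.500: state=(2.034, 0.961)
t=5.000: state=(2.706, 1.259)
t=5.500: state=(2.995, 2.069)
t=6.000: state=(2.334, 3.155)
t=6.500: state=(1.426, 3.322)
t=7.000: state=(0.979, 2.623)
t=7.500: state=(0.878, 1.860)
t=7.880: state=(0.943, 1.430)
compare at T: x=0.943, y=1.430

largest component: y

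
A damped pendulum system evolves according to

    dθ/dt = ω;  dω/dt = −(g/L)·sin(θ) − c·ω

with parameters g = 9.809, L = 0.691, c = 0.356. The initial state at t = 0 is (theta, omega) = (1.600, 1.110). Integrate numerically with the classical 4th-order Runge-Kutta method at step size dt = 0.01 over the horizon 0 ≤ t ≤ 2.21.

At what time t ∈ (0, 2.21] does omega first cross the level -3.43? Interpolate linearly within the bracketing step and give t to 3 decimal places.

t=0.000: state=(1.600, 1.110)
step 1 (dt=0.01): k1=(1.110, -14.584), k2=(1.037, -14.556), k3=(1.037, -14.556), k4=(0.964, -14.528); state += dt/6·(k1+2k2+2k3+k4)
t=0.010: state=(1.610, 0.964)
t=0.020: state=(1.619, 0.819)
t=0.030: state=(1.627, 0.675)
continuing one RK4 step at a time; state shown every 10 steps (Δt=0.1):
t=0.100: state=(1.639, -0.321)
t=0.200: state=(1.537, -1.703)
t=0.300: state=(1.300, -3.021)
t=0.330: state=(1.204, -3.391)
next step: t=0.340: state=(1.170, -3.510) — omega has crossed -3.43
linear interpolation between t=0.330 (-3.39085) and t=0.340 (-3.51019) → t≈0.333

t = 0.333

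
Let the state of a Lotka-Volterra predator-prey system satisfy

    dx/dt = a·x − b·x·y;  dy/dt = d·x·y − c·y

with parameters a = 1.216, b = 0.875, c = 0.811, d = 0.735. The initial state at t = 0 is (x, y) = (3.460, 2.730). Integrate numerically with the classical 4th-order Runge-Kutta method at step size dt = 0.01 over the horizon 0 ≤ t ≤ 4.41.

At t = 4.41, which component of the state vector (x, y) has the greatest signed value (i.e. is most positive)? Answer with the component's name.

t=0.000: state=(3.460, 2.730)
step 1 (dt=0.01): k1=(-4.058, 4.729), k2=(-4.105, 4.729), k3=(-4.105, 4.728), k4=(-4.151, 4.727); state += dt/6·(k1+2k2+2k3+k4)
t=0.010: state=(3.419, 2.777)
t=0.020: state=(3.377, 2.825)
t=0.030: state=(3.334, 2.872)
continuing one RK4 step at a time; state shown every 20 steps (Δt=0.2):
t=0.200: state=(2.526, 3.612)
t=0.400: state=(1.622, 4.156)
t=0.600: state=(0.985, 4.264)
t=0.800: state=(0.604, 4.064)
t=1.000: state=(0.390, 3.712)
t=1.200: state=(0.269, 3.310)
t=1.400: state=(0.199, 2.911)
t=1.600: state=(0.157, 2.540)
t=1.800: state=(0.133, 2.206)
t=2.000: state=(0.118, 1.911)
t=2.200: state=(0.110, 1.652)
t=2.400: state=(0.108, 1.427)
t=2.600: state=(0.109, 1.233)
t=2.800: state=(0.113, 1.065)
t=3.000: state=(0.122, 0.922)
t=3.200: state=(0.133, 0.798)
t=3.400: state=(0.149, 0.693)
t=3.600: state=(0.170, 0.603)
t=3.800: state=(0.197, 0.527)
t=4.000: state=(0.230, 0.462)
t=4.200: state=(0.272, 0.408)
t=4.400: state=(0.324, 0.362)
t=4.410: state=(0.327, 0.360)
compare at T: x=0.327, y=0.360

largest component: y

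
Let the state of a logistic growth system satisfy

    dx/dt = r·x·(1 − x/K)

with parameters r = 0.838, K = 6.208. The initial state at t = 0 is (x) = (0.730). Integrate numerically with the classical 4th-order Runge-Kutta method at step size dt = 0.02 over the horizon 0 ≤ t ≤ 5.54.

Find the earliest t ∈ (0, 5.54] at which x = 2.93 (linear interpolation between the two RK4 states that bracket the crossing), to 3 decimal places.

t = 2.271

t=0.000: state=(0.730)
step 1 (dt=0.02): k1=(0.540), k2=(0.543), k3=(0.543), k4=(0.547); state += dt/6·(k1+2k2+2k3+k4)
t=0.020: state=(0.741)
t=0.040: state=(0.752)
t=0.060: state=(0.763)
continuing one RK4 step at a time; state shown every 10 steps (Δt=0.2):
t=0.200: state=(0.845)
t=0.400: state=(0.975)
t=0.600: state=(1.121)
t=0.800: state=(1.283)
t=1.000: state=(1.462)
t=1.200: state=(1.658)
t=1.400: state=(1.869)
t=1.600: state=(2.095)
t=1.800: state=(2.333)
t=2.000: state=(2.582)
t=2.200: state=(2.838)
t=2.260: state=(2.916)
next step: t=2.280: state=(2.941) — x has crossed 2.93
linear interpolation between t=2.260 (2.91555) and t=2.280 (2.94148) → t≈2.271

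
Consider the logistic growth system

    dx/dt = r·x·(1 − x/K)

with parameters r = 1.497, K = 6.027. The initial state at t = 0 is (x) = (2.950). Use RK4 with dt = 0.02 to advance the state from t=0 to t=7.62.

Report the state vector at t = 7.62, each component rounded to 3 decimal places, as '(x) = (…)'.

t=0.000: state=(2.950)
step 1 (dt=0.02): k1=(2.255), k2=(2.255), k3=(2.255), k4=(2.256); state += dt/6·(k1+2k2+2k3+k4)
t=0.020: state=(2.995)
t=0.040: state=(3.040)
t=0.060: state=(3.085)
continuing one RK4 step at a time; state shown every 25 steps (Δt=0.5):
t=0.500: state=(4.036)
t=1.000: state=(4.886)
t=1.500: state=(5.428)
t=2.000: state=(5.728)
t=2.500: state=(5.882)
t=3.000: state=(5.957)
t=3.500: state=(5.994)
t=4.000: state=(6.011)
t=4.500: state=(6.020)
t=5.000: state=(6.023)
t=5.500: state=(6.025)
t=6.000: state=(6.026)
t=6.500: state=(6.027)
t=7.000: state=(6.027)
t=7.500: state=(6.027)
t=7.620: state=(6.027)

(x) = (6.027)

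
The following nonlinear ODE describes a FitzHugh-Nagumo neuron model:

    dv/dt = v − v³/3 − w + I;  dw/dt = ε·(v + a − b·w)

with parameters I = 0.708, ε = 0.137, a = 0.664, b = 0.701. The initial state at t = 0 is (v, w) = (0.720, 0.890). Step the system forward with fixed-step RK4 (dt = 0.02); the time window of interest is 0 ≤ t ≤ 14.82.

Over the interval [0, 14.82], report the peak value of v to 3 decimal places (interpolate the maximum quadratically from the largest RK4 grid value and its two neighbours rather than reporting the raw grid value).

t=0.000: state=(0.720, 0.890)
step 1 (dt=0.02): k1=(0.414, 0.104), k2=(0.415, 0.105), k3=(0.415, 0.105), k4=(0.415, 0.105); state += dt/6·(k1+2k2+2k3+k4)
t=0.020: state=(0.728, 0.892)
t=0.040: state=(0.737, 0.894)
t=0.060: state=(0.745, 0.896)
continuing one RK4 step at a time; state shown every 25 steps (Δt=0.5):
t=0.500: state=(0.932, 0.948)
t=1.000: state=(1.127, 1.017)
t=1.500: state=(1.264, 1.094)
t=2.000: state=(1.333, 1.175)
t=2.500: state=(1.347, 1.254)
t=3.000: state=(1.325, 1.329)
t=3.500: state=(1.279, 1.398)
t=4.000: state=(1.218, 1.461)
t=4.500: state=(1.143, 1.516)
t=5.000: state=(1.055, 1.562)
t=5.500: state=(0.951, 1.601)
t=6.000: state=(0.823, 1.630)
t=6.500: state=(0.661, 1.647)
t=7.000: state=(0.437, 1.652)
t=7.500: state=(0.105, 1.637)
t=8.000: state=(-0.418, 1.596)
t=8.500: state=(-1.135, 1.514)
t=9.000: state=(-1.705, 1.390)
t=9.500: state=(-1.903, 1.247)
t=10.000: state=(-1.919, 1.105)
t=10.500: state=(-1.885, 0.970)
t=11.000: state=(-1.839, 0.844)
t=11.500: state=(-1.789, 0.728)
t=12.000: state=(-1.739, 0.620)
t=12.500: state=(-1.688, 0.521)
t=13.000: state=(-1.637, 0.430)
t=13.500: state=(-1.585, 0.346)
t=14.000: state=(-1.533, 0.270)
t=14.500: state=(-1.480, 0.201)
t=14.820: state=(-1.445, 0.161)
largest grid value and its neighbours: v(2.380)=1.34786, v(2.400)=1.34792, v(2.420)=1.34791
parabola through these three points peaks at t≈2.409 with v≈1.34792

max v = 1.348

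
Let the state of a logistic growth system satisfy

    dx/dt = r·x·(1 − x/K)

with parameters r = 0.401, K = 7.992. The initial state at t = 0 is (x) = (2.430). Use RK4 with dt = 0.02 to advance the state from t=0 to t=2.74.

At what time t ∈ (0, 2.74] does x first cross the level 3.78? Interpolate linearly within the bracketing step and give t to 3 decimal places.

t=0.000: state=(2.430)
step 1 (dt=0.02): k1=(0.678), k2=(0.679), k3=(0.679), k4=(0.680); state += dt/6·(k1+2k2+2k3+k4)
t=0.020: state=(2.444)
t=0.040: state=(2.457)
t=0.060: state=(2.471)
continuing one RK4 step at a time; state shown every 5 steps (Δt=0.1):
t=0.100: state=(2.498)
t=0.200: state=(2.568)
t=0.300: state=(2.638)
t=0.400: state=(2.709)
t=0.500: state=(2.782)
t=0.600: state=(2.855)
t=0.700: state=(2.929)
t=0.800: state=(3.004)
t=0.900: state=(3.079)
t=1.000: state=(3.155)
t=1.100: state=(3.232)
t=1.200: state=(3.310)
t=1.300: state=(3.388)
t=1.400: state=(3.466)
t=1.500: state=(3.545)
t=1.600: state=(3.625)
t=1.700: state=(3.704)
t=1.780: state=(3.768)
next step: t=1.800: state=(3.784) — x has crossed 3.78
linear interpolation between t=1.780 (3.76790) and t=1.800 (3.78388) → t≈1.795

t = 1.795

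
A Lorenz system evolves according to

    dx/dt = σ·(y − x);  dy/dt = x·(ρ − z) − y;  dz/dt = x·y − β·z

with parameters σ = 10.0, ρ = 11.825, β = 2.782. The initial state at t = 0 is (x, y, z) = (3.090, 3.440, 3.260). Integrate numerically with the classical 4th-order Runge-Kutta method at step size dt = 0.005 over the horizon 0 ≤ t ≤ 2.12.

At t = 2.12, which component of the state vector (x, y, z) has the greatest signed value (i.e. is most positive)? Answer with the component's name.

largest component: z

t=0.000: state=(3.090, 3.440, 3.260)
step 1 (dt=0.005): k1=(3.500, 23.026, 1.560), k2=(3.988, 23.031, 1.758), k3=(3.976, 23.040, 1.761), k4=(4.453, 23.054, 1.962); state += dt/6·(k1+2k2+2k3+k4)
t=0.005: state=(3.110, 3.555, 3.269)
t=0.010: state=(3.134, 3.671, 3.280)
t=0.015: state=(3.163, 3.786, 3.293)
continuing one RK4 step at a time; state shown every 20 steps (Δt=0.1):
t=0.100: state=(4.196, 5.909, 3.947)
t=0.200: state=(6.310, 8.690, 6.408)
t=0.300: state=(8.460, 10.009, 11.183)
t=0.400: state=(8.719, 7.558, 15.415)
t=0.500: state=(6.579, 3.913, 15.473)
t=0.600: state=(4.170, 2.237, 13.058)
t=0.700: state=(2.826, 2.030, 10.493)
t=0.800: state=(2.447, 2.424, 8.437)
t=0.900: state=(2.697, 3.200, 7.008)
t=1.000: state=(3.436, 4.411, 6.321)
t=1.100: state=(4.643, 6.065, 6.646)
t=1.200: state=(6.184, 7.750, 8.365)
t=1.300: state=(7.476, 8.312, 11.291)
t=1.400: state=(7.577, 6.910, 13.709)
t=1.500: state=(6.357, 4.789, 13.933)
t=1.600: state=(4.847, 3.540, 12.518)
t=1.700: state=(3.885, 3.280, 10.729)
t=1.800: state=(3.607, 3.632, 9.225)
t=1.900: state=(3.884, 4.394, 8.282)
t=2.000: state=(4.588, 5.463, 8.095)
t=2.100: state=(5.566, 6.596, 8.832)
t=2.120: state=(5.771, 6.787, 9.093)
compare at T: x=5.771, y=6.787, z=9.093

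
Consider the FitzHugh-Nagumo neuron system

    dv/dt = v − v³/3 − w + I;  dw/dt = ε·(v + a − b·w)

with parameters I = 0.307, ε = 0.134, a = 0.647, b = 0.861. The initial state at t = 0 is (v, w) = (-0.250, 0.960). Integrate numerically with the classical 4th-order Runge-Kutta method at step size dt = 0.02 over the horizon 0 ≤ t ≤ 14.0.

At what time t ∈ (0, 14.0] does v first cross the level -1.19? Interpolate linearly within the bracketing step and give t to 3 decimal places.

t=0.000: state=(-0.250, 0.960)
step 1 (dt=0.02): k1=(-0.898, -0.058), k2=(-0.906, -0.059), k3=(-0.906, -0.059), k4=(-0.914, -0.060); state += dt/6·(k1+2k2+2k3+k4)
t=0.020: state=(-0.268, 0.959)
t=0.040: state=(-0.287, 0.958)
t=0.060: state=(-0.305, 0.956)
continuing one RK4 step at a time; state shown every 25 steps (Δt=0.5):
t=0.500: state=(-0.792, 0.915)
t=0.820: state=(-1.188, 0.867)
next step: t=0.840: state=(-1.212, 0.864) — v has crossed -1.19
linear interpolation between t=0.820 (-1.18847) and t=0.840 (-1.21212) → t≈0.821

t = 0.821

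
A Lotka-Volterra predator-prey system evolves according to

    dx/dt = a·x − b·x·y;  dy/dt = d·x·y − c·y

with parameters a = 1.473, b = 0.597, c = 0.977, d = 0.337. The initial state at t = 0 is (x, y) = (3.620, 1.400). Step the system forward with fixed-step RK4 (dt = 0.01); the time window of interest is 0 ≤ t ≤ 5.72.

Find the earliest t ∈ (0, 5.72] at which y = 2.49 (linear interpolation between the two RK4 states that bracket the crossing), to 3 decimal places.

t = 0.972

t=0.000: state=(3.620, 1.400)
step 1 (dt=0.01): k1=(2.307, 0.340), k2=(2.310, 0.346), k3=(2.310, 0.346), k4=(2.314, 0.352); state += dt/6·(k1+2k2+2k3+k4)
t=0.010: state=(3.643, 1.403)
t=0.020: state=(3.666, 1.407)
t=0.030: state=(3.690, 1.411)
continuing one RK4 step at a time; state shown every 20 steps (Δt=0.2):
t=0.200: state=(4.091, 1.493)
t=0.400: state=(4.558, 1.644)
t=0.600: state=(4.966, 1.865)
t=0.800: state=(5.246, 2.166)
t=0.970: state=(5.325, 2.485)
next step: t=0.980: state=(5.324, 2.506) — y has crossed 2.49
linear interpolation between t=0.970 (2.48532) and t=0.980 (2.50571) → t≈0.972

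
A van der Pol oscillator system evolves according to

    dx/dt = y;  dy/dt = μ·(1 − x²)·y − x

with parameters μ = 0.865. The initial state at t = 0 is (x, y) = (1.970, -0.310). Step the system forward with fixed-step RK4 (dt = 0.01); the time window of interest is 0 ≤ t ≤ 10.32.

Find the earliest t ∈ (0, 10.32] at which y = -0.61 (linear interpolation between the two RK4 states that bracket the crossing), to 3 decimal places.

t = 0.357

t=0.000: state=(1.970, -0.310)
step 1 (dt=0.01): k1=(-0.310, -1.197), k2=(-0.316, -1.183), k3=(-0.316, -1.183), k4=(-0.322, -1.168); state += dt/6·(k1+2k2+2k3+k4)
t=0.010: state=(1.967, -0.322)
t=0.020: state=(1.964, -0.333)
t=0.030: state=(1.960, -0.345)
t=0.350: state=(1.804, -0.606)
next step: t=0.360: state=(1.798, -0.612) — y has crossed -0.61
linear interpolation between t=0.350 (-0.60550) and t=0.360 (-0.61170) → t≈0.357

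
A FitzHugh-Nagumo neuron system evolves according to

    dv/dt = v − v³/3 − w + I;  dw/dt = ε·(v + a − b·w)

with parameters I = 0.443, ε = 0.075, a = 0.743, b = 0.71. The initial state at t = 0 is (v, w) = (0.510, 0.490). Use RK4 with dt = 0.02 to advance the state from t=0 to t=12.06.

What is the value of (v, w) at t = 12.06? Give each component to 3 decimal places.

t=0.000: state=(0.510, 0.490)
step 1 (dt=0.02): k1=(0.419, 0.068), k2=(0.421, 0.068), k3=(0.421, 0.068), k4=(0.424, 0.068); state += dt/6·(k1+2k2+2k3+k4)
t=0.020: state=(0.518, 0.491)
t=0.040: state=(0.527, 0.493)
t=0.060: state=(0.536, 0.494)
continuing one RK4 step at a time; state shown every 25 steps (Δt=0.5):
t=0.500: state=(0.748, 0.528)
t=1.000: state=(1.018, 0.574)
t=1.500: state=(1.259, 0.629)
t=2.000: state=(1.416, 0.690)
t=2.500: state=(1.489, 0.753)
t=3.000: state=(1.505, 0.816)
t=3.500: state=(1.491, 0.878)
t=4.000: state=(1.460, 0.937)
t=4.500: state=(1.421, 0.993)
t=5.000: state=(1.376, 1.046)
t=5.500: state=(1.326, 1.096)
t=6.000: state=(1.271, 1.143)
t=6.500: state=(1.212, 1.186)
t=7.000: state=(1.146, 1.226)
t=7.500: state=(1.072, 1.263)
t=8.000: state=(0.986, 1.295)
t=8.500: state=(0.884, 1.323)
t=9.000: state=(0.756, 1.346)
t=9.500: state=(0.585, 1.363)
t=10.000: state=(0.339, 1.373)
t=10.500: state=(-0.046, 1.370)
t=11.000: state=(-0.660, 1.349)
t=11.500: state=(-1.410, 1.303)
t=12.000: state=(-1.865, 1.234)
t=12.060: state=(-1.892, 1.225)

(v, w) = (-1.892, 1.225)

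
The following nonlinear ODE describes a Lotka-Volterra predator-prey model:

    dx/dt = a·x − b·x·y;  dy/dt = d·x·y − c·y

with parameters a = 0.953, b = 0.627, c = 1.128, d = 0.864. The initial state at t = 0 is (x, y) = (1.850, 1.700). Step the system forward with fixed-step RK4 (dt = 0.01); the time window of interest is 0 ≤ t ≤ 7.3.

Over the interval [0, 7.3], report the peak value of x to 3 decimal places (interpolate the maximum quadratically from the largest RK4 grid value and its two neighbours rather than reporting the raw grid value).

max x = 1.874

t=0.000: state=(1.850, 1.700)
step 1 (dt=0.01): k1=(-0.209, 0.800), k2=(-0.213, 0.800), k3=(-0.213, 0.800), k4=(-0.218, 0.800); state += dt/6·(k1+2k2+2k3+k4)
t=0.010: state=(1.848, 1.708)
t=0.020: state=(1.846, 1.716)
t=0.030: state=(1.843, 1.724)
continuing one RK4 step at a time; state shown every 25 steps (Δt=0.25):
t=0.250: state=(1.771, 1.898)
t=0.500: state=(1.645, 2.071)
t=0.750: state=(1.494, 2.194)
t=1.000: state=(1.337, 2.246)
t=1.250: state=(1.194, 2.226)
t=1.500: state=(1.075, 2.144)
t=1.750: state=(0.984, 2.019)
t=2.000: state=(0.921, 1.870)
t=2.250: state=(0.882, 1.713)
t=2.500: state=(0.866, 1.560)
t=2.750: state=(0.871, 1.419)
t=3.000: state=(0.893, 1.294)
t=3.250: state=(0.934, 1.189)
t=3.500: state=(0.990, 1.104)
t=3.750: state=(1.063, 1.039)
t=4.000: state=(1.150, 0.995)
t=4.250: state=(1.251, 0.972)
t=4.500: state=(1.364, 0.972)
t=4.750: state=(1.484, 0.998)
t=5.000: state=(1.604, 1.050)
t=5.250: state=(1.716, 1.134)
t=5.500: state=(1.807, 1.252)
t=5.750: state=(1.863, 1.405)
t=6.000: state=(1.870, 1.588)
t=6.250: state=(1.822, 1.786)
t=6.500: state=(1.721, 1.977)
t=6.750: state=(1.582, 2.132)
t=7.000: state=(1.425, 2.225)
t=7.250: state=(1.273, 2.246)
t=7.300: state=(1.244, 2.241)
largest grid value and its neighbours: x(5.900)=1.87397, x(5.910)=1.87402, x(5.920)=1.87398
parabola through these three points peaks at t≈5.911 with x≈1.87402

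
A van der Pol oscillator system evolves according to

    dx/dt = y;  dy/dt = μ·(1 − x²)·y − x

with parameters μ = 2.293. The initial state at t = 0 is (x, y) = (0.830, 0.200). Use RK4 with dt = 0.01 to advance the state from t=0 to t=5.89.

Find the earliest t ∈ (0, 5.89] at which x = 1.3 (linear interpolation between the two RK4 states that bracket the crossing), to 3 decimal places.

t = 5.513

t=0.000: state=(0.830, 0.200)
step 1 (dt=0.01): k1=(0.200, -0.687), k2=(0.197, -0.692), k3=(0.197, -0.692), k4=(0.193, -0.696); state += dt/6·(k1+2k2+2k3+k4)
t=0.010: state=(0.832, 0.193)
t=0.020: state=(0.834, 0.186)
t=0.030: state=(0.836, 0.179)
continuing one RK4 step at a time; state shown every 20 steps (Δt=0.2):
t=0.200: state=(0.855, 0.048)
t=0.400: state=(0.848, -0.128)
t=0.600: state=(0.803, -0.327)
t=0.800: state=(0.714, -0.565)
t=1.000: state=(0.571, -0.887)
t=1.200: state=(0.348, -1.381)
t=1.400: state=(-0.002, -2.190)
t=1.600: state=(-0.548, -3.264)
t=1.800: state=(-1.243, -3.337)
t=2.000: state=(-1.747, -1.579)
t=2.200: state=(-1.916, -0.297)
t=2.400: state=(-1.923, 0.135)
t=2.600: state=(-1.881, 0.263)
t=2.800: state=(-1.823, 0.310)
t=3.000: state=(-1.758, 0.339)
t=3.200: state=(-1.688, 0.366)
t=3.400: state=(-1.612, 0.395)
t=3.600: state=(-1.529, 0.432)
t=3.800: state=(-1.438, 0.478)
t=4.000: state=(-1.337, 0.540)
t=4.200: state=(-1.221, 0.627)
t=4.400: state=(-1.083, 0.754)
t=4.600: state=(-0.914, 0.955)
t=4.800: state=(-0.692, 1.295)
t=5.000: state=(-0.378, 1.913)
t=5.200: state=(0.106, 3.010)
t=5.400: state=(0.836, 4.149)
t=5.510: state=(1.287, 3.883)
next step: t=5.520: state=(1.326, 3.807) — x has crossed 1.3
linear interpolation between t=5.510 (1.28739) and t=5.520 (1.32585) → t≈5.513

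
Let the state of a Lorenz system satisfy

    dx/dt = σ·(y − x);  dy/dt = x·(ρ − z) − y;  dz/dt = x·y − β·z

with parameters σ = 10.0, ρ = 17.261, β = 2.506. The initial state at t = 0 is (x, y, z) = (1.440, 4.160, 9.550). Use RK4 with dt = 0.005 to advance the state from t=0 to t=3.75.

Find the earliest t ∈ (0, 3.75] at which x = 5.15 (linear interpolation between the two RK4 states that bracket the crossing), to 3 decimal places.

t=0.000: state=(1.440, 4.160, 9.550)
step 1 (dt=0.005): k1=(27.200, 6.944, -17.942), k2=(26.694, 7.518, -17.520), k3=(26.721, 7.506, -17.526), k4=(26.239, 8.074, -17.107); state += dt/6·(k1+2k2+2k3+k4)
t=0.005: state=(1.574, 4.198, 9.462)
t=0.010: state=(1.703, 4.241, 9.379)
t=0.015: state=(1.828, 4.289, 9.300)
t=0.160: state=(5.103, 7.687, 9.071)
next step: t=0.165: state=(5.233, 7.859, 9.158) — x has crossed 5.15
linear interpolation between t=0.160 (5.10323) and t=0.165 (5.23346) → t≈0.162

t = 0.162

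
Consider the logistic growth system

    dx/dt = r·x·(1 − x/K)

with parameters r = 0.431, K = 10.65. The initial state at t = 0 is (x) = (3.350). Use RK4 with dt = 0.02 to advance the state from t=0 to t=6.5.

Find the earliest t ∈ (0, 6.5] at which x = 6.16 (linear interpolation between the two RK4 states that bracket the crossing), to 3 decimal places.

t = 2.541

t=0.000: state=(3.350)
step 1 (dt=0.02): k1=(0.990), k2=(0.991), k3=(0.991), k4=(0.993); state += dt/6·(k1+2k2+2k3+k4)
t=0.020: state=(3.370)
t=0.040: state=(3.390)
t=0.060: state=(3.410)
continuing one RK4 step at a time; state shown every 25 steps (Δt=0.5):
t=0.500: state=(3.863)
t=1.000: state=(4.408)
t=1.500: state=(4.973)
t=2.000: state=(5.546)
t=2.500: state=(6.114)
t=2.540: state=(6.159)
next step: t=2.560: state=(6.181) — x has crossed 6.16
linear interpolation between t=2.540 (6.15897) and t=2.560 (6.18134) → t≈2.541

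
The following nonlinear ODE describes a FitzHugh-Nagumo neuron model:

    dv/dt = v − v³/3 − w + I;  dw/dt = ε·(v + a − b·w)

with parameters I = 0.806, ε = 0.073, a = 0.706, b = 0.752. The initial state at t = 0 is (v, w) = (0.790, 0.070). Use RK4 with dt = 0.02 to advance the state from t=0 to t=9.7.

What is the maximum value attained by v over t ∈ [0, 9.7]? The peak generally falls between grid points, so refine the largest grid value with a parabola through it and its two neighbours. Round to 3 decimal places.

t=0.000: state=(0.790, 0.070)
step 1 (dt=0.02): k1=(1.362, 0.105), k2=(1.366, 0.106), k3=(1.366, 0.106), k4=(1.369, 0.107); state += dt/6·(k1+2k2+2k3+k4)
t=0.020: state=(0.817, 0.072)
t=0.040: state=(0.845, 0.074)
t=0.060: state=(0.872, 0.076)
continuing one RK4 step at a time; state shown every 25 steps (Δt=0.5):
t=0.500: state=(1.447, 0.134)
t=1.000: state=(1.818, 0.216)
t=1.500: state=(1.920, 0.303)
t=2.000: state=(1.923, 0.390)
t=2.500: state=(1.900, 0.474)
t=3.000: state=(1.871, 0.554)
t=3.500: state=(1.840, 0.631)
t=4.000: state=(1.809, 0.705)
t=4.500: state=(1.777, 0.776)
t=5.000: state=(1.745, 0.844)
t=5.500: state=(1.713, 0.909)
t=6.000: state=(1.680, 0.971)
t=6.500: state=(1.647, 1.030)
t=7.000: state=(1.614, 1.086)
t=7.500: state=(1.580, 1.139)
t=8.000: state=(1.546, 1.190)
t=8.500: state=(1.511, 1.238)
t=9.000: state=(1.475, 1.284)
t=9.500: state=(1.438, 1.327)
t=9.700: state=(1.423, 1.344)
largest grid value and its neighbours: v(1.740)=1.92692, v(1.760)=1.92694, v(1.780)=1.92690
parabola through these three points peaks at t≈1.757 with v≈1.92694

max v = 1.927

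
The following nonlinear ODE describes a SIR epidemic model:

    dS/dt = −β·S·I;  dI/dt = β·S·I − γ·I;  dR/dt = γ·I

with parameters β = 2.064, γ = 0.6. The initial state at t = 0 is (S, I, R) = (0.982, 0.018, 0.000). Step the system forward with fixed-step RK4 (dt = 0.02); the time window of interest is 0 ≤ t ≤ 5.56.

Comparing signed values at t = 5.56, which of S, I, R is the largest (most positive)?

t=0.000: state=(0.982, 0.018, 0.000)
step 1 (dt=0.02): k1=(-0.036, 0.026, 0.011), k2=(-0.037, 0.026, 0.011), k3=(-0.037, 0.026, 0.011), k4=(-0.038, 0.026, 0.011); state += dt/6·(k1+2k2+2k3+k4)
t=0.020: state=(0.981, 0.019, 0.000)
t=0.040: state=(0.980, 0.019, 0.000)
t=0.060: state=(0.980, 0.020, 0.001)
continuing one RK4 step at a time; state shown every 10 steps (Δt=0.2):
t=0.200: state=(0.974, 0.024, 0.002)
t=0.400: state=(0.963, 0.032, 0.006)
t=0.600: state=(0.948, 0.042, 0.010)
t=0.800: state=(0.930, 0.054, 0.016)
t=1.000: state=(0.906, 0.070, 0.023)
t=1.200: state=(0.877, 0.090, 0.033)
t=1.400: state=(0.841, 0.114, 0.045)
t=1.600: state=(0.797, 0.142, 0.061)
t=1.800: state=(0.747, 0.173, 0.079)
t=2.000: state=(0.691, 0.207, 0.102)
t=2.200: state=(0.630, 0.241, 0.129)
t=2.400: state=(0.566, 0.274, 0.160)
t=2.600: state=(0.503, 0.303, 0.195)
t=2.800: state=(0.441, 0.326, 0.232)
t=3.000: state=(0.384, 0.343, 0.273)
t=3.200: state=(0.333, 0.353, 0.314)
t=3.400: state=(0.288, 0.355, 0.357)
t=3.600: state=(0.248, 0.352, 0.400)
t=3.800: state=(0.215, 0.344, 0.441)
t=4.000: state=(0.187, 0.331, 0.482)
t=4.200: state=(0.164, 0.316, 0.521)
t=4.400: state=(0.144, 0.298, 0.557)
t=4.600: state=(0.128, 0.280, 0.592)
t=4.800: state=(0.115, 0.261, 0.625)
t=5.000: state=(0.103, 0.242, 0.655)
t=5.200: state=(0.094, 0.224, 0.683)
t=5.400: state=(0.086, 0.206, 0.708)
t=5.560: state=(0.080, 0.192, 0.728)
compare at T: S=0.080, I=0.192, R=0.728

largest component: R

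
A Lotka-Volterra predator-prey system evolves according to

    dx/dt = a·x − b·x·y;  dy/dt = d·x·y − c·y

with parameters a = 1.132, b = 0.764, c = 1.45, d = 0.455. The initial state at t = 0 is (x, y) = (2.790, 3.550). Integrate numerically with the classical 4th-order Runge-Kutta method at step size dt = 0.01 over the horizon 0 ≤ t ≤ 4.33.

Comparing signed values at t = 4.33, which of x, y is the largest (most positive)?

largest component: x

t=0.000: state=(2.790, 3.550)
step 1 (dt=0.01): k1=(-4.409, -0.641), k2=(-4.367, -0.676), k3=(-4.367, -0.676), k4=(-4.326, -0.710); state += dt/6·(k1+2k2+2k3+k4)
t=0.010: state=(2.746, 3.543)
t=0.020: state=(2.703, 3.536)
t=0.030: state=(2.661, 3.528)
continuing one RK4 step at a time; state shown every 20 steps (Δt=0.2):
t=0.200: state=(2.067, 3.306)
t=0.400: state=(1.609, 2.919)
t=0.600: state=(1.335, 2.494)
t=0.800: state=(1.180, 2.091)
t=1.000: state=(1.105, 1.735)
t=1.200: state=(1.089, 1.434)
t=1.400: state=(1.118, 1.186)
t=1.600: state=(1.189, 0.985)
t=1.800: state=(1.299, 0.825)
t=2.000: state=(1.450, 0.700)
t=2.200: state=(1.647, 0.603)
t=2.400: state=(1.895, 0.530)
t=2.600: state=(2.201, 0.477)
t=2.800: state=(2.573, 0.443)
t=3.000: state=(3.020, 0.428)
t=3.200: state=(3.547, 0.431)
t=3.400: state=(4.158, 0.458)
t=3.600: state=(4.843, 0.516)
t=3.800: state=(5.573, 0.620)
t=4.000: state=(6.279, 0.796)
t=4.200: state=(6.834, 1.083)
t=4.330: state=(7.019, 1.353)
compare at T: x=7.019, y=1.353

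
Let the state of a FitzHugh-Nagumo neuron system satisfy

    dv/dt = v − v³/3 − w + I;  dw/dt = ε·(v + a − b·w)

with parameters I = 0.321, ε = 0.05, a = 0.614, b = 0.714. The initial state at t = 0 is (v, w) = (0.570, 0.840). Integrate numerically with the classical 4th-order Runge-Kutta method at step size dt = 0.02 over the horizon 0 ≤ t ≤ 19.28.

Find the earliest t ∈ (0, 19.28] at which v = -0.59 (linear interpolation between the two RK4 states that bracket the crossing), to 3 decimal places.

t = 3.996

t=0.000: state=(0.570, 0.840)
step 1 (dt=0.02): k1=(-0.011, 0.029), k2=(-0.011, 0.029), k3=(-0.011, 0.029), k4=(-0.011, 0.029); state += dt/6·(k1+2k2+2k3+k4)
t=0.020: state=(0.570, 0.841)
t=0.040: state=(0.570, 0.841)
t=0.060: state=(0.569, 0.842)
continuing one RK4 step at a time; state shown every 50 steps (Δt=1):
t=1.000: state=(0.536, 0.868)
t=2.000: state=(0.428, 0.892)
t=3.000: state=(0.146, 0.906)
t=3.980: state=(-0.572, 0.897)
next step: t=4.000: state=(-0.594, 0.896) — v has crossed -0.59
linear interpolation between t=3.980 (-0.57221) and t=4.000 (-0.59406) → t≈3.996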